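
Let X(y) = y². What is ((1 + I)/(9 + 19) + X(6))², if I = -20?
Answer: 978121/784 ≈ 1247.6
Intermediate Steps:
((1 + I)/(9 + 19) + X(6))² = ((1 - 20)/(9 + 19) + 6²)² = (-19/28 + 36)² = (989/28)² = 978121/784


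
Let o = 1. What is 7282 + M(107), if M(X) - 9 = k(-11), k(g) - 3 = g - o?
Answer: 7282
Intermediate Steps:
k(g) = 2 + g (k(g) = 3 + (g - 1*1) = 3 + (g - 1) = 3 + (-1 + g) = 2 + g)
M(X) = 0 (M(X) = 9 + (2 - 11) = 9 - 9 = 0)
7282 + M(107) = 7282 + 0 = 7282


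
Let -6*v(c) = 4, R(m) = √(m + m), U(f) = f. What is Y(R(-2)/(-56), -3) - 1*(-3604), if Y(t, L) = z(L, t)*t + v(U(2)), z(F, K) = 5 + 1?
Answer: 10810/3 - 3*I/14 ≈ 3603.3 - 0.21429*I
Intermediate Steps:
R(m) = √2*√m (R(m) = √(2*m) = √2*√m)
v(c) = -⅔ (v(c) = -⅙*4 = -⅔)
z(F, K) = 6
Y(t, L) = -⅔ + 6*t (Y(t, L) = 6*t - ⅔ = -⅔ + 6*t)
Y(R(-2)/(-56), -3) - 1*(-3604) = (-⅔ + 6*((√2*√(-2))/(-56))) - 1*(-3604) = (-⅔ + 6*((√2*(I*√2))*(-1/56))) + 3604 = (-⅔ + 6*((2*I)*(-1/56))) + 3604 = (-⅔ + 6*(-I/28)) + 3604 = (-⅔ - 3*I/14) + 3604 = 10810/3 - 3*I/14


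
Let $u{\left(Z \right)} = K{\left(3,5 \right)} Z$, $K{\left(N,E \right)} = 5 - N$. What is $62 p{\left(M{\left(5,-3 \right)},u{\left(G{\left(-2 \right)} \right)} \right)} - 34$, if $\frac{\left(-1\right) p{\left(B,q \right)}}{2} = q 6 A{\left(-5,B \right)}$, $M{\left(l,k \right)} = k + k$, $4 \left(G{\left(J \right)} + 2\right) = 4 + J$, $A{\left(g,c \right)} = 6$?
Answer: $13358$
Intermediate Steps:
$G{\left(J \right)} = -1 + \frac{J}{4}$ ($G{\left(J \right)} = -2 + \frac{4 + J}{4} = -2 + \left(1 + \frac{J}{4}\right) = -1 + \frac{J}{4}$)
$M{\left(l,k \right)} = 2 k$
$u{\left(Z \right)} = 2 Z$ ($u{\left(Z \right)} = \left(5 - 3\right) Z = 2 Z$)
$p{\left(B,q \right)} = - 72 q$ ($p{\left(B,q \right)} = - 2 q 6 \cdot 6 = - 2 \cdot 6 q 6 = - 2 \cdot 36 q = - 72 q$)
$62 p{\left(M{\left(5,-3 \right)},u{\left(G{\left(-2 \right)} \right)} \right)} - 34 = 62 \left(- 72 \cdot 2 \left(-1 + \frac{1}{4} \left(-2\right)\right)\right) - 34 = 62 \left(- 72 \cdot 2 \left(-1 - \frac{1}{2}\right)\right) - 34 = 62 \left(- 72 \cdot 2 \left(- \frac{3}{2}\right)\right) - 34 = 62 \left(\left(-72\right) \left(-3\right)\right) - 34 = 62 \cdot 216 - 34 = 13392 - 34 = 13358$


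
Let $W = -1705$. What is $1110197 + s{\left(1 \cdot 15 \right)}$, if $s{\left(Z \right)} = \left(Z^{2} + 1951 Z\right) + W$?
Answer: $1137982$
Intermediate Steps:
$s{\left(Z \right)} = -1705 + Z^{2} + 1951 Z$ ($s{\left(Z \right)} = \left(Z^{2} + 1951 Z\right) - 1705 = -1705 + Z^{2} + 1951 Z$)
$1110197 + s{\left(1 \cdot 15 \right)} = 1110197 + \left(-1705 + \left(1 \cdot 15\right)^{2} + 1951 \cdot 1 \cdot 15\right) = 1110197 + \left(-1705 + 15^{2} + 1951 \cdot 15\right) = 1110197 + \left(-1705 + 225 + 29265\right) = 1110197 + 27785 = 1137982$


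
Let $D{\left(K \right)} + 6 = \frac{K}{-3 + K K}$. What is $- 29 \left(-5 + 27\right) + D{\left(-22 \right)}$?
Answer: $- \frac{309786}{481} \approx -644.05$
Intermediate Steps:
$D{\left(K \right)} = -6 + \frac{K}{-3 + K^{2}}$ ($D{\left(K \right)} = -6 + \frac{K}{-3 + K K} = -6 + \frac{K}{-3 + K^{2}}$)
$- 29 \left(-5 + 27\right) + D{\left(-22 \right)} = - 29 \left(-5 + 27\right) + \frac{18 - 22 - 6 \left(-22\right)^{2}}{-3 + \left(-22\right)^{2}} = \left(-29\right) 22 + \frac{18 - 22 - 2904}{-3 + 484} = -638 + \frac{18 - 22 - 2904}{481} = -638 + \frac{1}{481} \left(-2908\right) = -638 - \frac{2908}{481} = - \frac{309786}{481}$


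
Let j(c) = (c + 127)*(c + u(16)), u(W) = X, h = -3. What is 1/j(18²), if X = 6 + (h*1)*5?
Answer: 1/142065 ≈ 7.0390e-6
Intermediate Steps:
X = -9 (X = 6 - 3*1*5 = 6 - 3*5 = 6 - 15 = -9)
u(W) = -9
j(c) = (-9 + c)*(127 + c) (j(c) = (c + 127)*(c - 9) = (127 + c)*(-9 + c) = (-9 + c)*(127 + c))
1/j(18²) = 1/(-1143 + (18²)² + 118*18²) = 1/(-1143 + 324² + 118*324) = 1/(-1143 + 104976 + 38232) = 1/142065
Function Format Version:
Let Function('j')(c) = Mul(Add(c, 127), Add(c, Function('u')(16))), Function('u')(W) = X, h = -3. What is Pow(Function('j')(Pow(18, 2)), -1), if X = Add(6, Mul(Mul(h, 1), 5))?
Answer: Rational(1, 142065) ≈ 7.0390e-6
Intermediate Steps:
X = -9 (X = Add(6, Mul(Mul(-3, 1), 5)) = Add(6, Mul(-3, 5)) = Add(6, -15) = -9)
Function('u')(W) = -9
Function('j')(c) = Mul(Add(-9, c), Add(127, c)) (Function('j')(c) = Mul(Add(c, 127), Add(c, -9)) = Mul(Add(127, c), Add(-9, c)) = Mul(Add(-9, c), Add(127, c)))
Pow(Function('j')(Pow(18, 2)), -1) = Pow(Add(-1143, Pow(Pow(18, 2), 2), Mul(118, Pow(18, 2))), -1) = Pow(Add(-1143, Pow(324, 2), Mul(118, 324)), -1) = Pow(Add(-1143, 104976, 38232), -1) = Pow(142065, -1) = Rational(1, 142065)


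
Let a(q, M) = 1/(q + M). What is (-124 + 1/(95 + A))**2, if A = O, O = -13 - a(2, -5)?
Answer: 937890625/61009 ≈ 15373.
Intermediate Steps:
a(q, M) = 1/(M + q)
O = -38/3 (O = -13 - 1/(-5 + 2) = -13 - 1/(-3) = -13 - 1*(-1/3) = -13 + 1/3 = -38/3 ≈ -12.667)
A = -38/3 ≈ -12.667
(-124 + 1/(95 + A))**2 = (-124 + 1/(95 - 38/3))**2 = (-124 + 1/(247/3))**2 = (-124 + 3/247)**2 = (-30625/247)**2 = 937890625/61009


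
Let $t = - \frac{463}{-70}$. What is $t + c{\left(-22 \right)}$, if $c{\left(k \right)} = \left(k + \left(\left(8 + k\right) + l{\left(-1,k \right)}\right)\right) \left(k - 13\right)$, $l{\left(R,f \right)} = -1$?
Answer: $\frac{91113}{70} \approx 1301.6$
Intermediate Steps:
$t = \frac{463}{70}$ ($t = \left(-463\right) \left(- \frac{1}{70}\right) = \frac{463}{70} \approx 6.6143$)
$c{\left(k \right)} = \left(-13 + k\right) \left(7 + 2 k\right)$ ($c{\left(k \right)} = \left(k + \left(\left(8 + k\right) - 1\right)\right) \left(k - 13\right) = \left(k + \left(7 + k\right)\right) \left(-13 + k\right) = \left(7 + 2 k\right) \left(-13 + k\right) = \left(-13 + k\right) \left(7 + 2 k\right)$)
$t + c{\left(-22 \right)} = \frac{463}{70} - \left(-327 - 968\right) = \frac{463}{70} + \left(-91 + 418 + 2 \cdot 484\right) = \frac{463}{70} + \left(-91 + 418 + 968\right) = \frac{463}{70} + 1295 = \frac{91113}{70}$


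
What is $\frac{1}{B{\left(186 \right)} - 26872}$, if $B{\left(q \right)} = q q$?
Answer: $\frac{1}{7724} \approx 0.00012947$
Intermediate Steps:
$B{\left(q \right)} = q^{2}$
$\frac{1}{B{\left(186 \right)} - 26872} = \frac{1}{186^{2} - 26872} = \frac{1}{34596 - 26872} = \frac{1}{7724}$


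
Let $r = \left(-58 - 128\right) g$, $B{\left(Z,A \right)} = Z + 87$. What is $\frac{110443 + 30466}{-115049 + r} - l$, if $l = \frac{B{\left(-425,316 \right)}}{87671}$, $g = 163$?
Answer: $- \frac{12304498893}{12744470257} \approx -0.96548$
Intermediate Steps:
$B{\left(Z,A \right)} = 87 + Z$
$r = -30318$ ($r = \left(-58 - 128\right) 163 = \left(-186\right) 163 = -30318$)
$l = - \frac{338}{87671}$ ($l = \frac{87 - 425}{87671} = \left(-338\right) \frac{1}{87671} = - \frac{338}{87671} \approx -0.0038553$)
$\frac{110443 + 30466}{-115049 + r} - l = \frac{110443 + 30466}{-115049 - 30318} - - \frac{338}{87671} = \frac{140909}{-145367} + \frac{338}{87671} = 140909 \left(- \frac{1}{145367}\right) + \frac{338}{87671} = - \frac{140909}{145367} + \frac{338}{87671} = - \frac{12304498893}{12744470257}$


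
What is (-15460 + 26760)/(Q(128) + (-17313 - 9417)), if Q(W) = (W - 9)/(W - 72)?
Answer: -90400/213823 ≈ -0.42278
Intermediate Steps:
Q(W) = (-9 + W)/(-72 + W)
(-15460 + 26760)/(Q(128) + (-17313 - 9417)) = (-15460 + 26760)/((-9 + 128)/(-72 + 128) + (-17313 - 9417)) = 11300/(119/56 - 26730) = 11300/((1/56)*119 - 26730) = 11300/(17/8 - 26730) = 11300/(-213823/8) = 11300*(-8/213823) = -90400/213823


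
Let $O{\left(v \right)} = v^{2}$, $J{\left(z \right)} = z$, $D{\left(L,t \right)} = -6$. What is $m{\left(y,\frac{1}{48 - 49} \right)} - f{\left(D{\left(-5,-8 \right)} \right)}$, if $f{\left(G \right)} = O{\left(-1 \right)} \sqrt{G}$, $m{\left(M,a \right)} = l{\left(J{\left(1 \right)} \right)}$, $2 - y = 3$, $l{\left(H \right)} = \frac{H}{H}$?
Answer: $1 - i \sqrt{6} \approx 1.0 - 2.4495 i$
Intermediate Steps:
$l{\left(H \right)} = 1$
$y = -1$ ($y = 2 - 3 = -1$)
$m{\left(M,a \right)} = 1$
$f{\left(G \right)} = \sqrt{G}$ ($f{\left(G \right)} = \left(-1\right)^{2} \sqrt{G} = 1 \sqrt{G} = \sqrt{G}$)
$m{\left(y,\frac{1}{48 - 49} \right)} - f{\left(D{\left(-5,-8 \right)} \right)} = 1 - \sqrt{-6} = 1 - i \sqrt{6}$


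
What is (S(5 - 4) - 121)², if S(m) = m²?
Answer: 14400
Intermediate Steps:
(S(5 - 4) - 121)² = ((5 - 4)² - 121)² = (1² - 121)² = (1 - 121)² = (-120)² = 14400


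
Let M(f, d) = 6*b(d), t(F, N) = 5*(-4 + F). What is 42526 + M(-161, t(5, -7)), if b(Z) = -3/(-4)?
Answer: 85061/2 ≈ 42531.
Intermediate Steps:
b(Z) = ¾ (b(Z) = -3*(-¼) = ¾)
t(F, N) = -20 + 5*F
M(f, d) = 9/2 (M(f, d) = 6*(¾) = 9/2)
42526 + M(-161, t(5, -7)) = 42526 + 9/2 = 85061/2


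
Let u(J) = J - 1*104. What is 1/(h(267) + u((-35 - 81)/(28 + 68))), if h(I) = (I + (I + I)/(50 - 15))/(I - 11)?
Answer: -26880/2798363 ≈ -0.0096056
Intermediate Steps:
h(I) = 37*I/(35*(-11 + I)) (h(I) = (I + (2*I)/35)/(-11 + I) = (I + (2*I)*(1/35))/(-11 + I) = (I + 2*I/35)/(-11 + I) = (37*I/35)/(-11 + I) = 37*I/(35*(-11 + I)))
u(J) = -104 + J (u(J) = J - 104 = -104 + J)
1/(h(267) + u((-35 - 81)/(28 + 68))) = 1/((37/35)*267/(-11 + 267) + (-104 + (-35 - 81)/(28 + 68))) = 1/((37/35)*267/256 + (-104 - 116/96)) = 1/((37/35)*267*(1/256) + (-104 - 116*1/96)) = 1/(9879/8960 + (-104 - 29/24)) = 1/(9879/8960 - 2525/24) = 1/(-2798363/26880) = -26880/2798363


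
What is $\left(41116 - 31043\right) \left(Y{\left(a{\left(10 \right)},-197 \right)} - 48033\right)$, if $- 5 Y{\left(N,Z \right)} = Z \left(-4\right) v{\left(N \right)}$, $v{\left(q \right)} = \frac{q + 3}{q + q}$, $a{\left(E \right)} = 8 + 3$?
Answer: $- \frac{26666565163}{55} \approx -4.8485 \cdot 10^{8}$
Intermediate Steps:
$a{\left(E \right)} = 11$
$v{\left(q \right)} = \frac{3 + q}{2 q}$
$Y{\left(N,Z \right)} = \frac{2 Z \left(3 + N\right)}{5 N}$ ($Y{\left(N,Z \right)} = - \frac{Z \left(-4\right) \frac{3 + N}{2 N}}{5} = - \frac{- 4 Z \frac{3 + N}{2 N}}{5} = - \frac{\left(-2\right) Z \frac{1}{N} \left(3 + N\right)}{5} = \frac{2 Z \left(3 + N\right)}{5 N}$)
$\left(41116 - 31043\right) \left(Y{\left(a{\left(10 \right)},-197 \right)} - 48033\right) = \left(41116 - 31043\right) \left(\frac{2}{5} \left(-197\right) \frac{1}{11} \left(3 + 11\right) - 48033\right) = 10073 \left(\frac{2}{5} \left(-197\right) \frac{1}{11} \cdot 14 - 48033\right) = 10073 \left(- \frac{5516}{55} - 48033\right) = 10073 \left(- \frac{2647331}{55}\right) = - \frac{26666565163}{55}$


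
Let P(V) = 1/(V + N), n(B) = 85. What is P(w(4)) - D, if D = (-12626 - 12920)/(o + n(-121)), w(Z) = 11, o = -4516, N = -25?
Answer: -51725/8862 ≈ -5.8367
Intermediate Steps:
P(V) = 1/(-25 + V) (P(V) = 1/(V - 25) = 1/(-25 + V))
D = 25546/4431 (D = (-12626 - 12920)/(-4516 + 85) = -25546/(-4431) = -25546*(-1/4431) = 25546/4431 ≈ 5.7653)
P(w(4)) - D = 1/(-25 + 11) - 1*25546/4431 = 1/(-14) - 25546/4431 = -1/14 - 25546/4431 = -51725/8862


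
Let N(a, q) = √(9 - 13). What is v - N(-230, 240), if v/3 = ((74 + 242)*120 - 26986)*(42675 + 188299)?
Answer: 7576409148 - 2*I ≈ 7.5764e+9 - 2.0*I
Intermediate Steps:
N(a, q) = 2*I (N(a, q) = √(-4) = 2*I)
v = 7576409148 (v = 3*(((74 + 242)*120 - 26986)*(42675 + 188299)) = 3*((316*120 - 26986)*230974) = 3*((37920 - 26986)*230974) = 3*(10934*230974) = 3*2525469716 = 7576409148)
v - N(-230, 240) = 7576409148 - 2*I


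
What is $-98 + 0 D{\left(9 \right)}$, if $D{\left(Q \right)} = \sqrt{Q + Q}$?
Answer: $-98$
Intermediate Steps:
$D{\left(Q \right)} = \sqrt{2} \sqrt{Q}$ ($D{\left(Q \right)} = \sqrt{2 Q} = \sqrt{2} \sqrt{Q}$)
$-98 + 0 D{\left(9 \right)} = -98 + 0 \sqrt{2} \sqrt{9} = -98 + 0 \sqrt{2} \cdot 3 = -98 + 0 \cdot 3 \sqrt{2} = -98 + 0 = -98$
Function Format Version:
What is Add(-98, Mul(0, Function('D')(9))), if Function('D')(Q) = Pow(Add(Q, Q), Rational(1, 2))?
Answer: -98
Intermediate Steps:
Function('D')(Q) = Mul(Pow(2, Rational(1, 2)), Pow(Q, Rational(1, 2))) (Function('D')(Q) = Pow(Mul(2, Q), Rational(1, 2)) = Mul(Pow(2, Rational(1, 2)), Pow(Q, Rational(1, 2))))
Add(-98, Mul(0, Function('D')(9))) = Add(-98, Mul(0, Mul(Pow(2, Rational(1, 2)), Pow(9, Rational(1, 2))))) = Add(-98, Mul(0, Mul(Pow(2, Rational(1, 2)), 3))) = Add(-98, Mul(0, Mul(3, Pow(2, Rational(1, 2))))) = Add(-98, 0) = -98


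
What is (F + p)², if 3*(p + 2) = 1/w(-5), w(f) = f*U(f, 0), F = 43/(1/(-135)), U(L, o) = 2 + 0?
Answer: 30349472521/900 ≈ 3.3722e+7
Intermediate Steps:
U(L, o) = 2
F = -5805 (F = 43/(-1/135) = 43*(-135) = -5805)
w(f) = 2*f (w(f) = f*2 = 2*f)
p = -61/30 (p = -2 + 1/(3*((2*(-5)))) = -2 + (⅓)/(-10) = -2 + (⅓)*(-⅒) = -2 - 1/30 = -61/30 ≈ -2.0333)
(F + p)² = (-5805 - 61/30)² = (-174211/30)² = 30349472521/900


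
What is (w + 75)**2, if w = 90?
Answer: 27225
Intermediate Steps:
(w + 75)**2 = (90 + 75)**2 = 165**2 = 27225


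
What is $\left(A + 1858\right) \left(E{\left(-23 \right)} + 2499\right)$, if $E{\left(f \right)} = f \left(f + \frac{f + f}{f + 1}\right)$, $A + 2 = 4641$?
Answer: $\frac{212965163}{11} \approx 1.936 \cdot 10^{7}$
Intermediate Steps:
$A = 4639$ ($A = -2 + 4641 = 4639$)
$E{\left(f \right)} = f \left(f + \frac{2 f}{1 + f}\right)$
$\left(A + 1858\right) \left(E{\left(-23 \right)} + 2499\right) = \left(4639 + 1858\right) \left(\frac{\left(-23\right)^{2} \left(3 - 23\right)}{1 - 23} + 2499\right) = 6497 \left(529 \frac{1}{-22} \left(-20\right) + 2499\right) = 6497 \left(529 \left(- \frac{1}{22}\right) \left(-20\right) + 2499\right) = 6497 \left(\frac{5290}{11} + 2499\right) = 6497 \cdot \frac{32779}{11} = \frac{212965163}{11}$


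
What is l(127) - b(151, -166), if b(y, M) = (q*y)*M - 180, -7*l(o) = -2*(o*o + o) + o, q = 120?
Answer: 21089085/7 ≈ 3.0127e+6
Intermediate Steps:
l(o) = o/7 + 2*o²/7 (l(o) = -(-2*(o*o + o) + o)/7 = -(-2*(o² + o) + o)/7 = -(-2*(o + o²) + o)/7 = -((-2*o - 2*o²) + o)/7 = -(-o - 2*o²)/7 = o/7 + 2*o²/7)
b(y, M) = -180 + 120*M*y (b(y, M) = (120*y)*M - 180 = 120*M*y - 180 = -180 + 120*M*y)
l(127) - b(151, -166) = (⅐)*127*(1 + 2*127) - (-180 + 120*(-166)*151) = (⅐)*127*(1 + 254) - (-180 - 3007920) = (⅐)*127*255 - 1*(-3008100) = 32385/7 + 3008100 = 21089085/7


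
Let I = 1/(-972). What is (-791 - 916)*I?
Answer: 569/324 ≈ 1.7562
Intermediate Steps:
I = -1/972 ≈ -0.0010288
(-791 - 916)*I = (-791 - 916)*(-1/972) = -1707*(-1/972) = 569/324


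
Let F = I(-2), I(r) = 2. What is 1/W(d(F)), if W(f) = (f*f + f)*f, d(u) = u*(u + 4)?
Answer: 1/1872 ≈ 0.00053419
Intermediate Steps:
F = 2
d(u) = u*(4 + u)
W(f) = f*(f + f²) (W(f) = (f² + f)*f = (f + f²)*f = f*(f + f²))
1/W(d(F)) = 1/((2*(4 + 2))²*(1 + 2*(4 + 2))) = 1/((2*6)²*(1 + 2*6)) = 1/(12²*(1 + 12)) = 1/(144*13) = 1/1872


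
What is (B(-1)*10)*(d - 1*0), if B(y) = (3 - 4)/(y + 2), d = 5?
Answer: -50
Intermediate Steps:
B(y) = -1/(2 + y)
(B(-1)*10)*(d - 1*0) = (-1/(2 - 1)*10)*(5 - 1*0) = (-1/1*10)*(5 + 0) = (-1*1*10)*5 = -1*10*5 = -10*5 = -50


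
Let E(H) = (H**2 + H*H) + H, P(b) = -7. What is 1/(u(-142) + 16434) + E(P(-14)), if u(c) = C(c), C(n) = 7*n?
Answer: 1405041/15440 ≈ 91.000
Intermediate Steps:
E(H) = H + 2*H**2 (E(H) = (H**2 + H**2) + H = 2*H**2 + H = H + 2*H**2)
u(c) = 7*c
1/(u(-142) + 16434) + E(P(-14)) = 1/(7*(-142) + 16434) - 7*(1 + 2*(-7)) = 1/(-994 + 16434) - 7*(1 - 14) = 1/15440 - 7*(-13) = 1/15440 + 91 = 1405041/15440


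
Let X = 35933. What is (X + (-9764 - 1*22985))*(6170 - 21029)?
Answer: -47311056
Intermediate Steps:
(X + (-9764 - 1*22985))*(6170 - 21029) = (35933 + (-9764 - 1*22985))*(6170 - 21029) = (35933 + (-9764 - 22985))*(-14859) = (35933 - 32749)*(-14859) = 3184*(-14859) = -47311056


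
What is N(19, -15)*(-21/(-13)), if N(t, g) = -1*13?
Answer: -21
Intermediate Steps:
N(t, g) = -13
N(19, -15)*(-21/(-13)) = -(-273)/(-13) = -(-273)*(-1)/13 = -13*21/13 = -21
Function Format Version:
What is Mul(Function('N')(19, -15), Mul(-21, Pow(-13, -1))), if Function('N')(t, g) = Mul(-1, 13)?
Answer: -21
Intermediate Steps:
Function('N')(t, g) = -13
Mul(Function('N')(19, -15), Mul(-21, Pow(-13, -1))) = Mul(-13, Mul(-21, Pow(-13, -1))) = Mul(-13, Mul(-21, Rational(-1, 13))) = Mul(-13, Rational(21, 13)) = -21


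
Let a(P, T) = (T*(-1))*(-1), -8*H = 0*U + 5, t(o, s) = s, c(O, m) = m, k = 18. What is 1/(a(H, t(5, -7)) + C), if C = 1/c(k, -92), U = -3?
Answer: -92/645 ≈ -0.14264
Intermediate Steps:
H = -5/8 (H = -(0*(-3) + 5)/8 = -(0 + 5)/8 = -⅛*5 = -5/8 ≈ -0.62500)
a(P, T) = T (a(P, T) = -T*(-1) = T)
C = -1/92 (C = 1/(-92) = -1/92 ≈ -0.010870)
1/(a(H, t(5, -7)) + C) = 1/(-7 - 1/92) = 1/(-645/92) = -92/645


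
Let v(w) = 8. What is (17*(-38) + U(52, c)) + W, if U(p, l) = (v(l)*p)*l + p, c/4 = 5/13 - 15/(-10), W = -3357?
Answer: -815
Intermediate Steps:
c = 98/13 (c = 4*(5/13 - 15/(-10)) = 4*(5*(1/13) - 15*(-⅒)) = 4*(5/13 + 3/2) = 4*(49/26) = 98/13 ≈ 7.5385)
U(p, l) = p + 8*l*p (U(p, l) = (8*p)*l + p = 8*l*p + p = p + 8*l*p)
(17*(-38) + U(52, c)) + W = (17*(-38) + 52*(1 + 8*(98/13))) - 3357 = (-646 + 52*(1 + 784/13)) - 3357 = (-646 + 52*(797/13)) - 3357 = (-646 + 3188) - 3357 = 2542 - 3357 = -815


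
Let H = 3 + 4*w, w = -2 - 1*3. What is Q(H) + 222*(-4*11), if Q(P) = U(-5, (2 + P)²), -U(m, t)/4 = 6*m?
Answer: -9648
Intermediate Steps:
w = -5 (w = -2 - 3 = -5)
U(m, t) = -24*m
H = -17 (H = 3 + 4*(-5) = 3 - 20 = -17)
Q(P) = 120 (Q(P) = -24*(-5) = 120)
Q(H) + 222*(-4*11) = 120 + 222*(-4*11) = 120 + 222*(-44) = 120 - 9768 = -9648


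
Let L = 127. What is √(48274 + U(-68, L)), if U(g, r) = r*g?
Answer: √39638 ≈ 199.09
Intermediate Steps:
U(g, r) = g*r
√(48274 + U(-68, L)) = √(48274 - 68*127) = √(48274 - 8636) = √39638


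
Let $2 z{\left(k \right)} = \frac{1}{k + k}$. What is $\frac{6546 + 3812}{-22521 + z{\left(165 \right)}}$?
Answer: $- \frac{6836280}{14863859} \approx -0.45993$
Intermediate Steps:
$z{\left(k \right)} = \frac{1}{4 k}$ ($z{\left(k \right)} = \frac{1}{2 \left(k + k\right)} = \frac{1}{2 \cdot 2 k} = \frac{\frac{1}{2} \frac{1}{k}}{2} = \frac{1}{4 k}$)
$\frac{6546 + 3812}{-22521 + z{\left(165 \right)}} = \frac{6546 + 3812}{-22521 + \frac{1}{4 \cdot 165}} = \frac{10358}{-22521 + \frac{1}{4} \cdot \frac{1}{165}} = \frac{10358}{-22521 + \frac{1}{660}} = \frac{10358}{- \frac{14863859}{660}} = 10358 \left(- \frac{660}{14863859}\right) = - \frac{6836280}{14863859}$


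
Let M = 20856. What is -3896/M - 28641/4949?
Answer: -77077250/12902043 ≈ -5.9740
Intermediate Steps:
-3896/M - 28641/4949 = -3896/20856 - 28641/4949 = -3896*1/20856 - 28641*1/4949 = -487/2607 - 28641/4949 = -77077250/12902043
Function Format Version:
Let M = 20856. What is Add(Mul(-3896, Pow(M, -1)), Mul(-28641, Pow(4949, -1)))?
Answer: Rational(-77077250, 12902043) ≈ -5.9740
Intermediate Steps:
Add(Mul(-3896, Pow(M, -1)), Mul(-28641, Pow(4949, -1))) = Add(Mul(-3896, Pow(20856, -1)), Mul(-28641, Pow(4949, -1))) = Add(Mul(-3896, Rational(1, 20856)), Mul(-28641, Rational(1, 4949))) = Add(Rational(-487, 2607), Rational(-28641, 4949)) = Rational(-77077250, 12902043)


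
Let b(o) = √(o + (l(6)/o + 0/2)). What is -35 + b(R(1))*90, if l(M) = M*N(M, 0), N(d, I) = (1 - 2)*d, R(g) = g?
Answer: -35 + 90*I*√35 ≈ -35.0 + 532.45*I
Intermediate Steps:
N(d, I) = -d
l(M) = -M² (l(M) = M*(-M) = -M²)
b(o) = √(o - 36/o) (b(o) = √(o + ((-1*6²)/o + 0/2)) = √(o + ((-1*36)/o + 0*(½))) = √(o + (-36/o + 0)) = √(o - 36/o))
-35 + b(R(1))*90 = -35 + √(1 - 36/1)*90 = -35 + √(1 - 36*1)*90 = -35 + √(1 - 36)*90 = -35 + √(-35)*90 = -35 + (I*√35)*90 = -35 + 90*I*√35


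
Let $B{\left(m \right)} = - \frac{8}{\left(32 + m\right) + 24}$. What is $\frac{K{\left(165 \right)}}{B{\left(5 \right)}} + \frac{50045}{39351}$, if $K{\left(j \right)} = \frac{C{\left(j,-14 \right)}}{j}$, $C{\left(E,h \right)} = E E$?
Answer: $- \frac{395667455}{314808} \approx -1256.9$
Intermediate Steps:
$C{\left(E,h \right)} = E^{2}$
$B{\left(m \right)} = - \frac{8}{56 + m}$
$K{\left(j \right)} = j$ ($K{\left(j \right)} = \frac{j^{2}}{j} = j$)
$\frac{K{\left(165 \right)}}{B{\left(5 \right)}} + \frac{50045}{39351} = \frac{165}{\left(-8\right) \frac{1}{56 + 5}} + \frac{50045}{39351} = \frac{165}{\left(-8\right) \frac{1}{61}} + 50045 \cdot \frac{1}{39351} = \frac{165}{\left(-8\right) \frac{1}{61}} + \frac{50045}{39351} = \frac{165}{- \frac{8}{61}} + \frac{50045}{39351} = 165 \left(- \frac{61}{8}\right) + \frac{50045}{39351} = - \frac{10065}{8} + \frac{50045}{39351} = - \frac{395667455}{314808}$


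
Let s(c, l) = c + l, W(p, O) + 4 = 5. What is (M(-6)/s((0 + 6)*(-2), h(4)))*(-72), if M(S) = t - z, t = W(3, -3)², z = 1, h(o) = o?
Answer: 0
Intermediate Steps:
W(p, O) = 1 (W(p, O) = -4 + 5 = 1)
t = 1 (t = 1² = 1)
M(S) = 0 (M(S) = 1 - 1*1 = 1 - 1 = 0)
(M(-6)/s((0 + 6)*(-2), h(4)))*(-72) = (0/((0 + 6)*(-2) + 4))*(-72) = (0/(6*(-2) + 4))*(-72) = (0/(-12 + 4))*(-72) = (0/(-8))*(-72) = -⅛*0*(-72) = 0*(-72) = 0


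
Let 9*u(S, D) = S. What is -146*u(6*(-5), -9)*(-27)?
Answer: -13140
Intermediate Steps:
u(S, D) = S/9
-146*u(6*(-5), -9)*(-27) = -146*6*(-5)/9*(-27) = -146*(-30)/9*(-27) = -146*(-10/3)*(-27) = (1460/3)*(-27) = -13140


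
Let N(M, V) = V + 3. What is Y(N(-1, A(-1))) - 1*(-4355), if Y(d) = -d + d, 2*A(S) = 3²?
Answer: 4355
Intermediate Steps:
A(S) = 9/2 (A(S) = (½)*3² = (½)*9 = 9/2)
N(M, V) = 3 + V
Y(d) = 0
Y(N(-1, A(-1))) - 1*(-4355) = 0 - 1*(-4355) = 0 + 4355 = 4355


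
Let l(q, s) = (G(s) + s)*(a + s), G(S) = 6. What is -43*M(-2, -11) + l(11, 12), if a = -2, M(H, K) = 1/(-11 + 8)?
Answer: 583/3 ≈ 194.33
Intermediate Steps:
M(H, K) = -1/3 (M(H, K) = 1/(-3) = -1/3)
l(q, s) = (-2 + s)*(6 + s) (l(q, s) = (6 + s)*(-2 + s) = (-2 + s)*(6 + s))
-43*M(-2, -11) + l(11, 12) = -43*(-1/3) + (-12 + 12**2 + 4*12) = 43/3 + (-12 + 144 + 48) = 43/3 + 180 = 583/3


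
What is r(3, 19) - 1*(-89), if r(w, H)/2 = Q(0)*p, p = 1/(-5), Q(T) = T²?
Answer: 89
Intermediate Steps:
p = -⅕ ≈ -0.20000
r(w, H) = 0 (r(w, H) = 2*(0²*(-⅕)) = 2*(0*(-⅕)) = 2*0 = 0)
r(3, 19) - 1*(-89) = 0 - 1*(-89) = 0 + 89 = 89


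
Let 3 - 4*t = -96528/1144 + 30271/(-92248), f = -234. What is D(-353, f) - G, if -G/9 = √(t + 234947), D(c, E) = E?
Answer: -234 + 9*√241941139185847530/1014728 ≈ 4128.6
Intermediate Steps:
t = 88997501/4058912 (t = ¾ - (-96528/1144 + 30271/(-92248))/4 = ¾ - (-96528*1/1144 + 30271*(-1/92248))/4 = ¾ - (-12066/143 - 30271/92248)/4 = ¾ - ¼*(-85953317/1014728) = ¾ + 85953317/4058912 = 88997501/4058912 ≈ 21.926)
G = -9*√241941139185847530/1014728 (G = -9*√(88997501/4058912 + 234947) = -9*√241941139185847530/1014728 ≈ -4362.6)
D(-353, f) - G = -234 - (-9)*√241941139185847530/1014728 = -234 + 9*√241941139185847530/1014728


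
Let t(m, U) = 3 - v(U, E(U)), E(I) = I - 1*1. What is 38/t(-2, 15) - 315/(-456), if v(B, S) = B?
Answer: -1129/456 ≈ -2.4759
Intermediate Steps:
E(I) = -1 + I (E(I) = I - 1 = -1 + I)
t(m, U) = 3 - U
38/t(-2, 15) - 315/(-456) = 38/(3 - 1*15) - 315/(-456) = 38/(3 - 15) - 315*(-1/456) = 38/(-12) + 105/152 = 38*(-1/12) + 105/152 = -19/6 + 105/152 = -1129/456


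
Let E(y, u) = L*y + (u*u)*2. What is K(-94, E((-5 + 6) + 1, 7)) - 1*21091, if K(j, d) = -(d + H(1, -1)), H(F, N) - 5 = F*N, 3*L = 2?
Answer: -63583/3 ≈ -21194.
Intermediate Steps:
L = ⅔ (L = (⅓)*2 = ⅔ ≈ 0.66667)
E(y, u) = 2*u² + 2*y/3 (E(y, u) = 2*y/3 + (u*u)*2 = 2*y/3 + u²*2 = 2*y/3 + 2*u² = 2*u² + 2*y/3)
H(F, N) = 5 + F*N
K(j, d) = -4 - d (K(j, d) = -(d + (5 + 1*(-1))) = -(d + (5 - 1)) = -(d + 4) = -(4 + d) = -4 - d)
K(-94, E((-5 + 6) + 1, 7)) - 1*21091 = (-4 - (2*7² + 2*((-5 + 6) + 1)/3)) - 1*21091 = (-4 - (2*49 + 2*(1 + 1)/3)) - 21091 = (-4 - (98 + (⅔)*2)) - 21091 = (-4 - (98 + 4/3)) - 21091 = (-4 - 1*298/3) - 21091 = (-4 - 298/3) - 21091 = -310/3 - 21091 = -63583/3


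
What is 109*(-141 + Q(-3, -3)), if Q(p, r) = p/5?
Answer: -77172/5 ≈ -15434.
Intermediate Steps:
Q(p, r) = p/5 (Q(p, r) = p*(⅕) = p/5)
109*(-141 + Q(-3, -3)) = 109*(-141 + (⅕)*(-3)) = 109*(-141 - ⅗) = 109*(-708/5) = -77172/5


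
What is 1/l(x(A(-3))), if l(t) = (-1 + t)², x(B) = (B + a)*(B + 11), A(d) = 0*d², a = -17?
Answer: 1/35344 ≈ 2.8293e-5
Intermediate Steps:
A(d) = 0
x(B) = (-17 + B)*(11 + B) (x(B) = (B - 17)*(B + 11) = (-17 + B)*(11 + B))
1/l(x(A(-3))) = 1/((-1 + (-187 + 0² - 6*0))²) = 1/((-1 + (-187 + 0 + 0))²) = 1/((-1 - 187)²) = 1/((-188)²) = 1/35344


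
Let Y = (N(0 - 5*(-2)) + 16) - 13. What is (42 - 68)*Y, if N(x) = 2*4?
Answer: -286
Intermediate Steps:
N(x) = 8
Y = 11 (Y = (8 + 16) - 13 = 24 - 13 = 11)
(42 - 68)*Y = (42 - 68)*11 = -26*11 = -286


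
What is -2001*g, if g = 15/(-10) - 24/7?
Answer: 138069/14 ≈ 9862.1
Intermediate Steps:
g = -69/14 (g = 15*(-⅒) - 24*⅐ = -3/2 - 24/7 = -69/14 ≈ -4.9286)
-2001*g = -2001*(-69/14) = 138069/14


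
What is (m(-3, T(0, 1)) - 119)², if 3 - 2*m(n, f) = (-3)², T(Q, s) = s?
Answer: 14884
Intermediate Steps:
m(n, f) = -3 (m(n, f) = 3/2 - ½*(-3)² = 3/2 - ½*9 = 3/2 - 9/2 = -3)
(m(-3, T(0, 1)) - 119)² = (-3 - 119)² = (-122)² = 14884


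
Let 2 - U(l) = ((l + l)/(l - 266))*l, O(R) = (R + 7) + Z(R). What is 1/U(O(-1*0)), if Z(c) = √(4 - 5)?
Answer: 19875/47209 - 1837*I/94418 ≈ 0.421 - 0.019456*I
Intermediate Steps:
Z(c) = I (Z(c) = √(-1) = I)
O(R) = 7 + I + R (O(R) = (R + 7) + I = (7 + R) + I = 7 + I + R)
U(l) = 2 - 2*l²/(-266 + l) (U(l) = 2 - (l + l)/(l - 266)*l = 2 - (2*l)/(-266 + l)*l = 2 - 2*l/(-266 + l)*l = 2 - 2*l²/(-266 + l))
1/U(O(-1*0)) = 1/(2*(-266 + (7 + I - 1*0) - (7 + I - 1*0)²)/(-266 + (7 + I - 1*0))) = 1/(2*(-266 + (7 + I + 0) - (7 + I + 0)²)/(-266 + (7 + I + 0))) = 1/(2*(-266 + (7 + I) - (7 + I)²)/(-266 + (7 + I))) = 1/(2*(-259 + I - (7 + I)²)/(-259 + I)) = 1/(2*((-259 - I)/67082)*(-259 + I - (7 + I)²)) = 1/((-259 - I)*(-259 + I - (7 + I)²)/33541) = (-259 + I)/(2*(-259 + I - (7 + I)²))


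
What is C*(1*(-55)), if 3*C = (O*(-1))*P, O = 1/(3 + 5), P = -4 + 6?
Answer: 55/12 ≈ 4.5833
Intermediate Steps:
P = 2
O = ⅛ (O = 1/8 = ⅛ ≈ 0.12500)
C = -1/12 (C = (((⅛)*(-1))*2)/3 = (-⅛*2)/3 = (⅓)*(-¼) = -1/12 ≈ -0.083333)
C*(1*(-55)) = -(-55)/12 = -1/12*(-55) = 55/12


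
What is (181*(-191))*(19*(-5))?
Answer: 3284245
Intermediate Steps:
(181*(-191))*(19*(-5)) = -34571*(-95) = 3284245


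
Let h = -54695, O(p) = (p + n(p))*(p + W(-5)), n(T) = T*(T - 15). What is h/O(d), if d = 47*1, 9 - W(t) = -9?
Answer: -10939/20163 ≈ -0.54253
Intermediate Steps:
n(T) = T*(-15 + T)
W(t) = 18 (W(t) = 9 - 1*(-9) = 9 + 9 = 18)
d = 47
O(p) = (18 + p)*(p + p*(-15 + p)) (O(p) = (p + p*(-15 + p))*(p + 18) = (p + p*(-15 + p))*(18 + p) = (18 + p)*(p + p*(-15 + p)))
h/O(d) = -54695*1/(47*(-252 + 47**2 + 4*47)) = -54695*1/(47*(-252 + 2209 + 188)) = -54695/(47*2145) = -54695/100815 = -54695*1/100815 = -10939/20163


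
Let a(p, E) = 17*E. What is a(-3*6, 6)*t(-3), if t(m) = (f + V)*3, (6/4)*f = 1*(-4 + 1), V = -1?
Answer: -918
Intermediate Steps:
f = -2 (f = 2*(1*(-4 + 1))/3 = 2*(1*(-3))/3 = (⅔)*(-3) = -2)
t(m) = -9 (t(m) = (-2 - 1)*3 = -3*3 = -9)
a(-3*6, 6)*t(-3) = (17*6)*(-9) = 102*(-9) = -918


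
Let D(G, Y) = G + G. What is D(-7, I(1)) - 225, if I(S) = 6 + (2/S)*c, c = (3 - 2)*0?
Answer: -239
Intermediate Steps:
c = 0 (c = 1*0 = 0)
I(S) = 6 (I(S) = 6 + (2/S)*0 = 6 + 0 = 6)
D(G, Y) = 2*G
D(-7, I(1)) - 225 = 2*(-7) - 225 = -14 - 225 = -239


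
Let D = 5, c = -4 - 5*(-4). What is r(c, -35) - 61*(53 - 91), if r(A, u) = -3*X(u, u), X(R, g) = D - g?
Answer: 2198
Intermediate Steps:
c = 16 (c = -4 + 20 = 16)
X(R, g) = 5 - g
r(A, u) = -15 + 3*u (r(A, u) = -3*(5 - u) = -15 + 3*u)
r(c, -35) - 61*(53 - 91) = (-15 + 3*(-35)) - 61*(53 - 91) = (-15 - 105) - 61*(-38) = -120 + 2318 = 2198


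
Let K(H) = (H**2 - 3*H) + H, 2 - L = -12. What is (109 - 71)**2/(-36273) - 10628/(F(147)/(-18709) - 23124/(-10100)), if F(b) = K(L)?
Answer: -6070569479985592/1302594008139 ≈ -4660.4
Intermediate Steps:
L = 14 (L = 2 - 1*(-12) = 2 + 12 = 14)
K(H) = H**2 - 2*H
F(b) = 168 (F(b) = 14*(-2 + 14) = 14*12 = 168)
(109 - 71)**2/(-36273) - 10628/(F(147)/(-18709) - 23124/(-10100)) = (109 - 71)**2/(-36273) - 10628/(168/(-18709) - 23124/(-10100)) = 38**2*(-1/36273) - 10628/(168*(-1/18709) - 23124*(-1/10100)) = 1444*(-1/36273) - 10628/(-168/18709 + 5781/2525) = -1444/36273 - 10628/107732529/47240225 = -1444/36273 - 10628*47240225/107732529 = -1444/36273 - 502069111300/107732529 = -6070569479985592/1302594008139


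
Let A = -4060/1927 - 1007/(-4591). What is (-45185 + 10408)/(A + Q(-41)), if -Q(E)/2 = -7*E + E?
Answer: 307667145889/4369352615 ≈ 70.415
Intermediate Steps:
Q(E) = 12*E (Q(E) = -2*(-7*E + E) = -(-12)*E = 12*E)
A = -16698971/8846857 (A = -4060*1/1927 - 1007*(-1/4591) = -4060/1927 + 1007/4591 = -16698971/8846857 ≈ -1.8876)
(-45185 + 10408)/(A + Q(-41)) = (-45185 + 10408)/(-16698971/8846857 + 12*(-41)) = -34777/(-16698971/8846857 - 492) = -34777/(-4369352615/8846857) = -34777*(-8846857/4369352615) = 307667145889/4369352615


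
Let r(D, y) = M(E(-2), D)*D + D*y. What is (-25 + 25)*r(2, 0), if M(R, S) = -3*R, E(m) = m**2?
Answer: 0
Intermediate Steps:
r(D, y) = -12*D + D*y (r(D, y) = (-3*(-2)**2)*D + D*y = (-3*4)*D + D*y = -12*D + D*y)
(-25 + 25)*r(2, 0) = (-25 + 25)*(2*(-12 + 0)) = 0*(2*(-12)) = 0*(-24) = 0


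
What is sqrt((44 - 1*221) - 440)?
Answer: I*sqrt(617) ≈ 24.839*I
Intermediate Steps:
sqrt((44 - 1*221) - 440) = sqrt((44 - 221) - 440) = sqrt(-177 - 440) = sqrt(-617) = I*sqrt(617)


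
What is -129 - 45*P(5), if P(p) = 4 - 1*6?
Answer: -39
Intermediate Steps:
P(p) = -2 (P(p) = 4 - 6 = -2)
-129 - 45*P(5) = -129 - 45*(-2) = -129 + 90 = -39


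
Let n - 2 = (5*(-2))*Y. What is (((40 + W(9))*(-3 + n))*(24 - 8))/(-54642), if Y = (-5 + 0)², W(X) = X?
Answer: 14056/3903 ≈ 3.6013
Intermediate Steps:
Y = 25 (Y = (-5)² = 25)
n = -248 (n = 2 + (5*(-2))*25 = 2 - 10*25 = 2 - 250 = -248)
(((40 + W(9))*(-3 + n))*(24 - 8))/(-54642) = (((40 + 9)*(-3 - 248))*(24 - 8))/(-54642) = ((49*(-251))*16)*(-1/54642) = -12299*16*(-1/54642) = -196784*(-1/54642) = 14056/3903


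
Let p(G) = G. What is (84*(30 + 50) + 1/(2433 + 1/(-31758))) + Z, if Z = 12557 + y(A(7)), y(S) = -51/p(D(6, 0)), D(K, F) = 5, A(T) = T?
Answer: 7443459855932/386336065 ≈ 19267.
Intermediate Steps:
y(S) = -51/5
Z = 62734/5 (Z = 12557 - 51/5 = 62734/5 ≈ 12547.)
(84*(30 + 50) + 1/(2433 + 1/(-31758))) + Z = (84*(30 + 50) + 1/(2433 + 1/(-31758))) + 62734/5 = (84*80 + 1/(2433 - 1/31758)) + 62734/5 = (6720 + 1/(77267213/31758)) + 62734/5 = (6720 + 31758/77267213) + 62734/5 = 519235703118/77267213 + 62734/5 = 7443459855932/386336065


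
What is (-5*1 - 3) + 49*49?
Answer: 2393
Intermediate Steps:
(-5*1 - 3) + 49*49 = (-5 - 3) + 2401 = -8 + 2401 = 2393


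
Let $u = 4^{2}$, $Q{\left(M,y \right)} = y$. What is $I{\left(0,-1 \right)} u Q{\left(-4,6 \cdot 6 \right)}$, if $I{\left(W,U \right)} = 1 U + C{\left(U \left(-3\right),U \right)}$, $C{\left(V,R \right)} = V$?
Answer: $1152$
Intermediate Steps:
$I{\left(W,U \right)} = - 2 U$ ($I{\left(W,U \right)} = 1 U + U \left(-3\right) = U - 3 U = - 2 U$)
$u = 16$
$I{\left(0,-1 \right)} u Q{\left(-4,6 \cdot 6 \right)} = \left(-2\right) \left(-1\right) 16 \cdot 6 \cdot 6 = 2 \cdot 16 \cdot 36 = 32 \cdot 36 = 1152$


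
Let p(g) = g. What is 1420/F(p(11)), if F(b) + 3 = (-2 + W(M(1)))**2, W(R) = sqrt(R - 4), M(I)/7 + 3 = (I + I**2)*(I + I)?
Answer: -355/2 - 355*sqrt(3)/2 ≈ -484.94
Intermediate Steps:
M(I) = -21 + 14*I*(I + I**2) (M(I) = -21 + 7*((I + I**2)*(I + I)) = -21 + 7*((I + I**2)*(2*I)) = -21 + 7*(2*I*(I + I**2)) = -21 + 14*I*(I + I**2))
W(R) = sqrt(-4 + R)
F(b) = -3 + (-2 + sqrt(3))**2 (F(b) = -3 + (-2 + sqrt(-4 + (-21 + 14*1**2 + 14*1**3)))**2 = -3 + (-2 + sqrt(-4 + (-21 + 14*1 + 14*1)))**2 = -3 + (-2 + sqrt(-4 + (-21 + 14 + 14)))**2 = -3 + (-2 + sqrt(-4 + 7))**2 = -3 + (-2 + sqrt(3))**2)
1420/F(p(11)) = 1420/(4 - 4*sqrt(3))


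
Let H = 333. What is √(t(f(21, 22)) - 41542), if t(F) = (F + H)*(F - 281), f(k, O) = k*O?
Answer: √102353 ≈ 319.93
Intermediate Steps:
f(k, O) = O*k
t(F) = (-281 + F)*(333 + F) (t(F) = (F + 333)*(F - 281) = (333 + F)*(-281 + F) = (-281 + F)*(333 + F))
√(t(f(21, 22)) - 41542) = √((-93573 + (22*21)² + 52*(22*21)) - 41542) = √((-93573 + 462² + 52*462) - 41542) = √((-93573 + 213444 + 24024) - 41542) = √(143895 - 41542) = √102353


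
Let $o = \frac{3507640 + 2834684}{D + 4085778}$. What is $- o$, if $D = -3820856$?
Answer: $- \frac{3171162}{132461} \approx -23.94$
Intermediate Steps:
$o = \frac{3171162}{132461}$ ($o = \frac{3507640 + 2834684}{-3820856 + 4085778} = \frac{6342324}{264922} = 6342324 \cdot \frac{1}{264922} = \frac{3171162}{132461} \approx 23.94$)
$- o = \left(-1\right) \frac{3171162}{132461} = - \frac{3171162}{132461}$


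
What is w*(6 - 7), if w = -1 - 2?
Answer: 3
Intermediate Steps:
w = -3
w*(6 - 7) = -3*(6 - 7) = -3*(-1) = 3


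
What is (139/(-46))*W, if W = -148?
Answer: 10286/23 ≈ 447.22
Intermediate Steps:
(139/(-46))*W = (139/(-46))*(-148) = (139*(-1/46))*(-148) = -139/46*(-148) = 10286/23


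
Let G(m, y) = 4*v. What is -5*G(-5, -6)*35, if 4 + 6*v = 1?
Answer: 350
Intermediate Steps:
v = -½ (v = -⅔ + (⅙)*1 = -⅔ + ⅙ = -½ ≈ -0.50000)
G(m, y) = -2 (G(m, y) = 4*(-½) = -2)
-5*G(-5, -6)*35 = -5*(-2)*35 = 10*35 = 350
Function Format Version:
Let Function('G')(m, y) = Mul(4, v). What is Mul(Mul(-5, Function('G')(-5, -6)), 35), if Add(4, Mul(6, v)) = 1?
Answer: 350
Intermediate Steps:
v = Rational(-1, 2) (v = Add(Rational(-2, 3), Mul(Rational(1, 6), 1)) = Add(Rational(-2, 3), Rational(1, 6)) = Rational(-1, 2) ≈ -0.50000)
Function('G')(m, y) = -2 (Function('G')(m, y) = Mul(4, Rational(-1, 2)) = -2)
Mul(Mul(-5, Function('G')(-5, -6)), 35) = Mul(Mul(-5, -2), 35) = Mul(10, 35) = 350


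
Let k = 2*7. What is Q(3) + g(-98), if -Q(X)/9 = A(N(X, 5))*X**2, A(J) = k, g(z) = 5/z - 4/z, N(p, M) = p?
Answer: -111133/98 ≈ -1134.0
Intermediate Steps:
k = 14
g(z) = 1/z
A(J) = 14
Q(X) = -126*X**2
Q(3) + g(-98) = -126*3**2 + 1/(-98) = -126*9 - 1/98 = -1134 - 1/98 = -111133/98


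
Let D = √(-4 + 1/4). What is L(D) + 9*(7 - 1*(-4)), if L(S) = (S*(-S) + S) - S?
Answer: 411/4 ≈ 102.75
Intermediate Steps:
D = I*√15/2 (D = √(-4 + ¼) = √(-15/4) = I*√15/2 ≈ 1.9365*I)
L(S) = -S² (L(S) = (-S² + S) - S = (S - S²) - S = -S²)
L(D) + 9*(7 - 1*(-4)) = -(I*√15/2)² + 9*(7 - 1*(-4)) = -1*(-15/4) + 9*(7 + 4) = 15/4 + 9*11 = 15/4 + 99 = 411/4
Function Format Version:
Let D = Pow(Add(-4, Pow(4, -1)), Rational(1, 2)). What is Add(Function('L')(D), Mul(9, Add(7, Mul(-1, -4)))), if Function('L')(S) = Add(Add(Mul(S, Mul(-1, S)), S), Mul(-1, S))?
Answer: Rational(411, 4) ≈ 102.75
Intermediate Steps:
D = Mul(Rational(1, 2), I, Pow(15, Rational(1, 2))) (D = Pow(Add(-4, Rational(1, 4)), Rational(1, 2)) = Pow(Rational(-15, 4), Rational(1, 2)) = Mul(Rational(1, 2), I, Pow(15, Rational(1, 2))) ≈ Mul(1.9365, I))
Function('L')(S) = Mul(-1, Pow(S, 2)) (Function('L')(S) = Add(Add(Mul(-1, Pow(S, 2)), S), Mul(-1, S)) = Add(Add(S, Mul(-1, Pow(S, 2))), Mul(-1, S)) = Mul(-1, Pow(S, 2)))
Add(Function('L')(D), Mul(9, Add(7, Mul(-1, -4)))) = Add(Mul(-1, Pow(Mul(Rational(1, 2), I, Pow(15, Rational(1, 2))), 2)), Mul(9, Add(7, Mul(-1, -4)))) = Add(Mul(-1, Rational(-15, 4)), Mul(9, Add(7, 4))) = Add(Rational(15, 4), Mul(9, 11)) = Add(Rational(15, 4), 99) = Rational(411, 4)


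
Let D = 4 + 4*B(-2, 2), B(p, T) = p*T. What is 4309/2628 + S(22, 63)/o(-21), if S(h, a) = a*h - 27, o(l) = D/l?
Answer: 3127175/1314 ≈ 2379.9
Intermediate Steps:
B(p, T) = T*p
D = -12 (D = 4 + 4*(2*(-2)) = 4 + 4*(-4) = 4 - 16 = -12)
o(l) = -12/l
S(h, a) = -27 + a*h
4309/2628 + S(22, 63)/o(-21) = 4309/2628 + (-27 + 63*22)/((-12/(-21))) = 4309*(1/2628) + (-27 + 1386)/((-12*(-1/21))) = 4309/2628 + 1359/(4/7) = 4309/2628 + 1359*(7/4) = 4309/2628 + 9513/4 = 3127175/1314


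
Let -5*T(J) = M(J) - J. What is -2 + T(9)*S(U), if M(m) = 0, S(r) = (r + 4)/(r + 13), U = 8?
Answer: -34/35 ≈ -0.97143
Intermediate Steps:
S(r) = (4 + r)/(13 + r)
T(J) = J/5 (T(J) = -(0 - J)/5 = -(-1)*J/5 = J/5)
-2 + T(9)*S(U) = -2 + ((⅕)*9)*((4 + 8)/(13 + 8)) = -2 + 9*(12/21)/5 = -2 + 9*((1/21)*12)/5 = -2 + (9/5)*(4/7) = -2 + 36/35 = -34/35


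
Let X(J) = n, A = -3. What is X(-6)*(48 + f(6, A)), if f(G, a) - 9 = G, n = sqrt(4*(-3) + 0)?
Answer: 126*I*sqrt(3) ≈ 218.24*I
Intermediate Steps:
n = 2*I*sqrt(3) (n = sqrt(-12 + 0) = sqrt(-12) = 2*I*sqrt(3) ≈ 3.4641*I)
X(J) = 2*I*sqrt(3)
f(G, a) = 9 + G
X(-6)*(48 + f(6, A)) = (2*I*sqrt(3))*(48 + (9 + 6)) = (2*I*sqrt(3))*(48 + 15) = (2*I*sqrt(3))*63 = 126*I*sqrt(3)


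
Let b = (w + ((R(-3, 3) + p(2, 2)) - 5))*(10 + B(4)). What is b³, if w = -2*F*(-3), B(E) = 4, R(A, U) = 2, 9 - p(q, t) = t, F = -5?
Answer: -48228544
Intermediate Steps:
p(q, t) = 9 - t
w = -30 (w = -2*(-5)*(-3) = 10*(-3) = -30)
b = -364 (b = (-30 + ((2 + (9 - 1*2)) - 5))*(10 + 4) = (-30 + ((2 + (9 - 2)) - 5))*14 = (-30 + ((2 + 7) - 5))*14 = (-30 + (9 - 5))*14 = (-30 + 4)*14 = -26*14 = -364)
b³ = (-364)³ = -48228544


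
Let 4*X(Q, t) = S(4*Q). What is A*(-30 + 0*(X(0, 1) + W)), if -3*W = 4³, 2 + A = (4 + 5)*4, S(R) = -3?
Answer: -1020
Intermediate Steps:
X(Q, t) = -¾ (X(Q, t) = (¼)*(-3) = -¾)
A = 34 (A = -2 + (4 + 5)*4 = -2 + 9*4 = -2 + 36 = 34)
W = -64/3 (W = -⅓*4³ = -⅓*64 = -64/3 ≈ -21.333)
A*(-30 + 0*(X(0, 1) + W)) = 34*(-30 + 0*(-¾ - 64/3)) = 34*(-30 + 0*(-265/12)) = 34*(-30 + 0) = 34*(-30) = -1020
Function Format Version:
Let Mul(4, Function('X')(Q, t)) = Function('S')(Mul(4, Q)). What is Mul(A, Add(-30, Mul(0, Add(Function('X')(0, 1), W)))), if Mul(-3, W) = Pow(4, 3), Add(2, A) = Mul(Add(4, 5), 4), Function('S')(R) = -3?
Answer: -1020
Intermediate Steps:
Function('X')(Q, t) = Rational(-3, 4) (Function('X')(Q, t) = Mul(Rational(1, 4), -3) = Rational(-3, 4))
A = 34 (A = Add(-2, Mul(Add(4, 5), 4)) = Add(-2, Mul(9, 4)) = Add(-2, 36) = 34)
W = Rational(-64, 3) (W = Mul(Rational(-1, 3), Pow(4, 3)) = Mul(Rational(-1, 3), 64) = Rational(-64, 3) ≈ -21.333)
Mul(A, Add(-30, Mul(0, Add(Function('X')(0, 1), W)))) = Mul(34, Add(-30, Mul(0, Add(Rational(-3, 4), Rational(-64, 3))))) = Mul(34, Add(-30, Mul(0, Rational(-265, 12)))) = Mul(34, Add(-30, 0)) = Mul(34, -30) = -1020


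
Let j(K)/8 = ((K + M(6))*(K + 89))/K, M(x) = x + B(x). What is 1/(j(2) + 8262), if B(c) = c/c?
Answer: 1/11538 ≈ 8.6670e-5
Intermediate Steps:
B(c) = 1
M(x) = 1 + x (M(x) = x + 1 = 1 + x)
j(K) = 8*(7 + K)*(89 + K)/K (j(K) = 8*(((K + (1 + 6))*(K + 89))/K) = 8*(((K + 7)*(89 + K))/K) = 8*(((7 + K)*(89 + K))/K) = 8*((7 + K)*(89 + K)/K) = 8*(7 + K)*(89 + K)/K)
1/(j(2) + 8262) = 1/((768 + 8*2 + 4984/2) + 8262) = 1/((768 + 16 + 4984*(1/2)) + 8262) = 1/((768 + 16 + 2492) + 8262) = 1/(3276 + 8262) = 1/11538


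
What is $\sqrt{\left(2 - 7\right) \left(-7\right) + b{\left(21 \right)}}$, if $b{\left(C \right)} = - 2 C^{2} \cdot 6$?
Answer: $i \sqrt{5257} \approx 72.505 i$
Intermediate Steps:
$b{\left(C \right)} = - 12 C^{2}$
$\sqrt{\left(2 - 7\right) \left(-7\right) + b{\left(21 \right)}} = \sqrt{\left(2 - 7\right) \left(-7\right) - 12 \cdot 21^{2}} = \sqrt{\left(-5\right) \left(-7\right) - 5292} = \sqrt{35 - 5292} = \sqrt{-5257} = i \sqrt{5257}$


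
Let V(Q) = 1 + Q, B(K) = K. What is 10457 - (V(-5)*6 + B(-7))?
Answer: 10488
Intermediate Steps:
10457 - (V(-5)*6 + B(-7)) = 10457 - ((1 - 5)*6 - 7) = 10457 - (-4*6 - 7) = 10457 - (-24 - 7) = 10457 - 1*(-31) = 10457 + 31 = 10488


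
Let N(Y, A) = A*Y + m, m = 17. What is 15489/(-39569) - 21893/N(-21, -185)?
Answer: -926722195/154398238 ≈ -6.0022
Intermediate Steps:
N(Y, A) = 17 + A*Y (N(Y, A) = A*Y + 17 = 17 + A*Y)
15489/(-39569) - 21893/N(-21, -185) = 15489/(-39569) - 21893/(17 - 185*(-21)) = 15489*(-1/39569) - 21893/(17 + 3885) = -15489/39569 - 21893/3902 = -926722195/154398238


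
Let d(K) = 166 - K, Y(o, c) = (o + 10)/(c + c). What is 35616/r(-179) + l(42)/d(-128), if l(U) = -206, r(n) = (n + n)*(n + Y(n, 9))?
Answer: -15399899/89227383 ≈ -0.17259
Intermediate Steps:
Y(o, c) = (10 + o)/(2*c) (Y(o, c) = (10 + o)/((2*c)) = (10 + o)*(1/(2*c)) = (10 + o)/(2*c))
r(n) = 2*n*(5/9 + 19*n/18) (r(n) = (n + n)*(n + (½)*(10 + n)/9) = (2*n)*(n + (½)*(⅑)*(10 + n)) = (2*n)*(n + (5/9 + n/18)) = (2*n)*(5/9 + 19*n/18) = 2*n*(5/9 + 19*n/18))
35616/r(-179) + l(42)/d(-128) = 35616/(((⅑)*(-179)*(10 + 19*(-179)))) - 206/(166 - 1*(-128)) = 35616/(((⅑)*(-179)*(10 - 3401))) - 206/(166 + 128) = 35616/(((⅑)*(-179)*(-3391))) - 206/294 = 35616/(606989/9) - 206*1/294 = 35616*(9/606989) - 103/147 = 320544/606989 - 103/147 = -15399899/89227383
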